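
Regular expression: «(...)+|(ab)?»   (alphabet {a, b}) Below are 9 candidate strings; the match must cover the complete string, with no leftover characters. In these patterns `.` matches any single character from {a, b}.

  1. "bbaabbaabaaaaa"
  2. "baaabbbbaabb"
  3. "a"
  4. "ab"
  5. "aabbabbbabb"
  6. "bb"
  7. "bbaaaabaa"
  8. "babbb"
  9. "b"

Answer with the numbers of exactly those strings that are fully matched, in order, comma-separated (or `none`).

2, 4, 7

1 → no match
2 → match
3 → no match
4 → match
5 → no match
6 → no match
7 → match
8 → no match
9 → no match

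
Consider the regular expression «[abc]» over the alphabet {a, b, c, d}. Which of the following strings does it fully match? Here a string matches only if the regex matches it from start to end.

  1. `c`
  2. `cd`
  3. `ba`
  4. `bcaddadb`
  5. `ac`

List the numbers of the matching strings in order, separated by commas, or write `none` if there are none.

1 → match
2 → no match
3 → no match
4 → no match
5 → no match

1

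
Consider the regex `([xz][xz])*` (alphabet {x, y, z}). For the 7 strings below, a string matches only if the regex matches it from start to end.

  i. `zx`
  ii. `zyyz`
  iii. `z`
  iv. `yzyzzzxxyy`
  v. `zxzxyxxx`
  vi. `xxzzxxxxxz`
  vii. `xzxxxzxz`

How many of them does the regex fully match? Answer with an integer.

i → match
ii → no match
iii → no match
iv → no match
v → no match
vi → match
vii → match
Total matched: 3

3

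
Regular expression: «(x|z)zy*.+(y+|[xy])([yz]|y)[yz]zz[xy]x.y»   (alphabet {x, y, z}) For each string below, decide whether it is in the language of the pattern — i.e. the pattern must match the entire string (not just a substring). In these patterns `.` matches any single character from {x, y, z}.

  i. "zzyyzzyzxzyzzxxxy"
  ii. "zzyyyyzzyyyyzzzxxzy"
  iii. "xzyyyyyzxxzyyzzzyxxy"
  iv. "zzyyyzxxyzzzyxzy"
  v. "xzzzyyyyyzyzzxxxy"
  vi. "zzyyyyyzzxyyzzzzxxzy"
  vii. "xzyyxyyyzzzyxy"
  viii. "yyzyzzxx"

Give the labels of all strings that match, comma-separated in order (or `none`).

i → match
ii → match
iii → match
iv → match
v → match
vi → match
vii → no match
viii → no match — must end with "y"

i, ii, iii, iv, v, vi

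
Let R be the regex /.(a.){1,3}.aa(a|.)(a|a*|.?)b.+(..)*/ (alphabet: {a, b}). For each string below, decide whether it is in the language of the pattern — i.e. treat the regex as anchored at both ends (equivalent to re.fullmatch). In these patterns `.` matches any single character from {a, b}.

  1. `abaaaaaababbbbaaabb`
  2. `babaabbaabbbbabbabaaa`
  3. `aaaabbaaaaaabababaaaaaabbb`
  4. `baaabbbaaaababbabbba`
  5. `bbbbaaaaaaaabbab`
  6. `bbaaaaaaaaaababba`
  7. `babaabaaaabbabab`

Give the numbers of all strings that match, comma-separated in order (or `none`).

3, 7

1 → no match
2 → no match
3 → match
4 → no match
5 → no match
6 → no match
7 → match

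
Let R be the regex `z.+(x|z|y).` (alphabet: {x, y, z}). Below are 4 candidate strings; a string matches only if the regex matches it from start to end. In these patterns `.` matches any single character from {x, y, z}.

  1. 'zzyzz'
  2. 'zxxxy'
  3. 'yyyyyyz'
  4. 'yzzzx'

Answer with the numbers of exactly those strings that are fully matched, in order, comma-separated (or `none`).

1, 2

1 → match
2 → match
3 → no match — must start with 'z'
4 → no match — must start with 'z'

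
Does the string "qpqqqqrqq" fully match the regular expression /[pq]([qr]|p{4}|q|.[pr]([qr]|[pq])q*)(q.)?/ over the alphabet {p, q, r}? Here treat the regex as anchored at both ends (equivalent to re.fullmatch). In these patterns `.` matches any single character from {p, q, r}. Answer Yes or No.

No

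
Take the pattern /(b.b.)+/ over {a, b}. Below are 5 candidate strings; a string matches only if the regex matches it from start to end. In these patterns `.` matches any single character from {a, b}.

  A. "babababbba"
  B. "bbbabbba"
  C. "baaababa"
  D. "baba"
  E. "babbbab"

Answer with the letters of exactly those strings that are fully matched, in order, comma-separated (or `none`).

B, D

A → no match
B → match
C → no match
D → match
E → no match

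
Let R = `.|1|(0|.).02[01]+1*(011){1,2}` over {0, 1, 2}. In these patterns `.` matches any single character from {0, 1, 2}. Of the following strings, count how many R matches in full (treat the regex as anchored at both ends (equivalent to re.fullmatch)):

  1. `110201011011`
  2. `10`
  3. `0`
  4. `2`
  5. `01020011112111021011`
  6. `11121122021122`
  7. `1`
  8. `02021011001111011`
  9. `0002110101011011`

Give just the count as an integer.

6

1 → match
2 → no match
3 → match
4 → match
5 → no match
6 → no match
7 → match
8 → match
9 → match
Total matched: 6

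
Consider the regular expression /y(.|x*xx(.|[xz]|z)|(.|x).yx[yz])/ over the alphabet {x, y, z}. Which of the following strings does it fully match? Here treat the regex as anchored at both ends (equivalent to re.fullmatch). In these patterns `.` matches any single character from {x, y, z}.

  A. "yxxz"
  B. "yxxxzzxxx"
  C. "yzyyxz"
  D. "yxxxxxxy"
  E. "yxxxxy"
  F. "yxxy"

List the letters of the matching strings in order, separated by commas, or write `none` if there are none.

A → match
B → no match
C → match
D → match
E → match
F → match

A, C, D, E, F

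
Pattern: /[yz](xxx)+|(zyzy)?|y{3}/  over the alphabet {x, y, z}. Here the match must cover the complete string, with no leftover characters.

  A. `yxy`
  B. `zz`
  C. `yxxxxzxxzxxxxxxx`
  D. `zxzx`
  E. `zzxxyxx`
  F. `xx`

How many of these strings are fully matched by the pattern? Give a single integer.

0

A → no match
B → no match
C → no match
D → no match
E → no match
F → no match
Total matched: 0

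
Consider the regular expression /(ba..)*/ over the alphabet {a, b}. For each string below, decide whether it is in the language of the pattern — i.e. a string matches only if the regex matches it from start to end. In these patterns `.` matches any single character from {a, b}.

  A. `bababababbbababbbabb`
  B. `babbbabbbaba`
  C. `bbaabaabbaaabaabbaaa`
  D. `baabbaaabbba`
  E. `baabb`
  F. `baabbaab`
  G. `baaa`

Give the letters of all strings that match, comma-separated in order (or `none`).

A → no match
B → match
C → no match
D → no match
E → no match
F → match
G → match

B, F, G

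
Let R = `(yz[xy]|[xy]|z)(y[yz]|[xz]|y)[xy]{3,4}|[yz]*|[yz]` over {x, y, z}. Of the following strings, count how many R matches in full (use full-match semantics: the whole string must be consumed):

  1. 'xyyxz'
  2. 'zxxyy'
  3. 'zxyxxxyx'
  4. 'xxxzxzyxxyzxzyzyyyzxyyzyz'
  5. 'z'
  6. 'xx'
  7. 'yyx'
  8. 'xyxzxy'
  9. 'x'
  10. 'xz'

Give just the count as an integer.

2

1 → no match
2 → match
3 → no match
4 → no match
5 → match
6 → no match
7 → no match
8 → no match
9 → no match
10 → no match
Total matched: 2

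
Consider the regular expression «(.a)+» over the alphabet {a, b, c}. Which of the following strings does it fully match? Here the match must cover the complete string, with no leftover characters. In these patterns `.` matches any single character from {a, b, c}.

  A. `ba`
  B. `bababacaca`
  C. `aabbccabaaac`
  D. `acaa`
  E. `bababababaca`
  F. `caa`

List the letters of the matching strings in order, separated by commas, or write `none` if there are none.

A. `ba` → match
B. `bababacaca` → match
C. `aabbccabaaac` → no match — must end with `a`
D. `acaa` → no match
E. `bababababaca` → match
F. `caa` → no match

A, B, E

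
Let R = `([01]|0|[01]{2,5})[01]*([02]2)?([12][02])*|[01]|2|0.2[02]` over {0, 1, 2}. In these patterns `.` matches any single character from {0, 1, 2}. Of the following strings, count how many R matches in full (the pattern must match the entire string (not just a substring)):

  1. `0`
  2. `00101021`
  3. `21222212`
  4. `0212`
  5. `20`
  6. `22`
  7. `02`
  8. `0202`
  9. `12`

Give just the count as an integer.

1 → match
2 → no match
3 → no match
4 → no match
5 → no match
6 → no match
7 → no match
8 → no match
9 → no match
Total matched: 1

1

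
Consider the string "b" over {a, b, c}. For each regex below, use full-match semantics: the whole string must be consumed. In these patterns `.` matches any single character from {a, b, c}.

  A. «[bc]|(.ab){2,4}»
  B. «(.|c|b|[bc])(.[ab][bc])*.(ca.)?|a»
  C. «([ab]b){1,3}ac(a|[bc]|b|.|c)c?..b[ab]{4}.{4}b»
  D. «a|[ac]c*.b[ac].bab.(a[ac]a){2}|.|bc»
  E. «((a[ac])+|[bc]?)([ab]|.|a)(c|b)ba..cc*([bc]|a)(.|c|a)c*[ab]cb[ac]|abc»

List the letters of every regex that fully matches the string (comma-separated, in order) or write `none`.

A, D

A → match
B → no match
C → no match
D → match
E → no match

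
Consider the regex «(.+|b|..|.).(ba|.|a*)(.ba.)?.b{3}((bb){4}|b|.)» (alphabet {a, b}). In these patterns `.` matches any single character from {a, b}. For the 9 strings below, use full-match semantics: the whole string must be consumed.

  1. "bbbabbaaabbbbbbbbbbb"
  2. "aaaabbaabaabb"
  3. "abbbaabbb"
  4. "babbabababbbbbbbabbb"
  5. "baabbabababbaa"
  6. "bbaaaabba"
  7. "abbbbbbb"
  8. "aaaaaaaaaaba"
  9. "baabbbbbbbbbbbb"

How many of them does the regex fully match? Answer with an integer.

1 → match
2 → no match
3. "abbbaabbb" → no match
4 → no match
5 → no match
6. "bbaaaabba" → no match
7. "abbbbbbb" → match
8. "aaaaaaaaaaba" → no match
9 → match
Total matched: 3

3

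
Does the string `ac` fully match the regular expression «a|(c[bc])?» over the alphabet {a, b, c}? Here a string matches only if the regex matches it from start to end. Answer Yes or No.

No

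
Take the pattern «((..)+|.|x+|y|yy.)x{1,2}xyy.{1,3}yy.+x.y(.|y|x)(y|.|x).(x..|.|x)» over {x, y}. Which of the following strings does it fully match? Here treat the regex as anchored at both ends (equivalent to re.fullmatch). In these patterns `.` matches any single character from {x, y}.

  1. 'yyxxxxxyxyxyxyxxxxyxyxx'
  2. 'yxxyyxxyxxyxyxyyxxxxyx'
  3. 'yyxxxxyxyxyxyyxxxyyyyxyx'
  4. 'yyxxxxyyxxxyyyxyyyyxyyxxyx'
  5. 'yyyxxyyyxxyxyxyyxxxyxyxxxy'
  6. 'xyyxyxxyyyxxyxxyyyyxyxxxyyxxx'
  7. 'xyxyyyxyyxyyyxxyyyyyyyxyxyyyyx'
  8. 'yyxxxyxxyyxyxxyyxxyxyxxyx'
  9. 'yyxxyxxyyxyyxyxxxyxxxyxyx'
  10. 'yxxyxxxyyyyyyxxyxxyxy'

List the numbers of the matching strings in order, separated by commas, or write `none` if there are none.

1 → no match
2 → no match
3 → no match
4 → match
5 → no match
6 → no match
7 → no match
8 → no match
9 → no match
10 → no match

4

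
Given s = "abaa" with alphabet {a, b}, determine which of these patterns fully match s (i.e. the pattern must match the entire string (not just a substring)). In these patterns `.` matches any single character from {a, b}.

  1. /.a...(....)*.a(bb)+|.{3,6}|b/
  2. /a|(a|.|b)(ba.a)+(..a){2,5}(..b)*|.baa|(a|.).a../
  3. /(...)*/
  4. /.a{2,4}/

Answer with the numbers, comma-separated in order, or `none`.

1 → match
2 → match
3 → no match
4 → no match

1, 2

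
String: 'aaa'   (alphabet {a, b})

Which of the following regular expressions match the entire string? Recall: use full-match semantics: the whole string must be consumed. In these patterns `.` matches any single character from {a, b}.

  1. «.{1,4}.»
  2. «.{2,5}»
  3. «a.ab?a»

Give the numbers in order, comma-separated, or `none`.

1 → match
2 → match
3 → no match

1, 2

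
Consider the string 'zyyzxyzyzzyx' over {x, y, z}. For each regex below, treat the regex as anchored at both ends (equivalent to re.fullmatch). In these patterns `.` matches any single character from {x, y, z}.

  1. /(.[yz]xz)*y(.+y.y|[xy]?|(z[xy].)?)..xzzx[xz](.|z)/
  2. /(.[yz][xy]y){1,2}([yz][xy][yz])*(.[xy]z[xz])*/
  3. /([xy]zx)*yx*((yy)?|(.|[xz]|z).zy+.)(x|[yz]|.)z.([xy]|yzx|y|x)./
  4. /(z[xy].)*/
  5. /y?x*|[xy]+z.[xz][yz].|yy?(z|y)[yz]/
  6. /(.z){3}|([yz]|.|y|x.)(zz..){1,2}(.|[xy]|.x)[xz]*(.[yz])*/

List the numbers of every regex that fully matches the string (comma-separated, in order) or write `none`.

1 → no match
2 → no match
3 → no match
4 → match
5 → no match
6 → no match

4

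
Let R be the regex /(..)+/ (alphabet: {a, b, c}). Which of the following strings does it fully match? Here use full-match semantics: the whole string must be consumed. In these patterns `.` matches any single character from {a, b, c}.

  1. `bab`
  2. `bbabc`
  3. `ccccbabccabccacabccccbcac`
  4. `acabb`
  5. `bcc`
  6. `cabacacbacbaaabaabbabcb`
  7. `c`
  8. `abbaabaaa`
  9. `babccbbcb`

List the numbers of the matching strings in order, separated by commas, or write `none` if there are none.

none

1 → no match
2 → no match
3 → no match
4 → no match
5 → no match
6 → no match
7 → no match
8 → no match
9 → no match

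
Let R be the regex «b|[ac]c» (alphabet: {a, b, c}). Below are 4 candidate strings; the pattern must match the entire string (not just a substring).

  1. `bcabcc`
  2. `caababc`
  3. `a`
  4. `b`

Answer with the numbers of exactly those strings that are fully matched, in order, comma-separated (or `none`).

4

1. `bcabcc` → no match
2. `caababc` → no match
3. `a` → no match
4. `b` → match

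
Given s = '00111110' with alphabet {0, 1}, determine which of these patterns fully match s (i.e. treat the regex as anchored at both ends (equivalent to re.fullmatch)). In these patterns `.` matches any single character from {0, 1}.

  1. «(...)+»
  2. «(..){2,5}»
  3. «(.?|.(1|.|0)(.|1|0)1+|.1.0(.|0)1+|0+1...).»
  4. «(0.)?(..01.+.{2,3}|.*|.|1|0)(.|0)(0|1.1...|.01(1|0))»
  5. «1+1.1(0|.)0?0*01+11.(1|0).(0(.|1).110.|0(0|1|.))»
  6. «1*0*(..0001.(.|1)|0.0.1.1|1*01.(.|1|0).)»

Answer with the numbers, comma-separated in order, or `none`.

1 → no match
2 → match
3 → match
4 → match
5 → no match — must start with '1'
6 → no match

2, 3, 4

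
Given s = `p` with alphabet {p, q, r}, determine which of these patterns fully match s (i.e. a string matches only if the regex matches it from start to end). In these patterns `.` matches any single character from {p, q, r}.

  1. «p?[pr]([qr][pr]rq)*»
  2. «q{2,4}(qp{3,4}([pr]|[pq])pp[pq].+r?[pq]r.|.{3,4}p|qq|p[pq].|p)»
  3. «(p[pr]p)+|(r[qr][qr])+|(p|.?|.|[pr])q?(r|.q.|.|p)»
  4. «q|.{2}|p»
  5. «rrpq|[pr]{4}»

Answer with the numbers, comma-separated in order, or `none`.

1, 3, 4

1 → match
2 → no match — must start with `q`
3 → match
4 → match
5 → no match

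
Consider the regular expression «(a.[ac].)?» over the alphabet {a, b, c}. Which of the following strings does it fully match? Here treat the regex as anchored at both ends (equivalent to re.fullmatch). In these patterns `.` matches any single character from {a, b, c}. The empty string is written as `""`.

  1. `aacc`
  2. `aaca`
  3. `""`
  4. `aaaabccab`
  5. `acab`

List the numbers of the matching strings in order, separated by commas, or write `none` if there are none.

1, 2, 3, 5

1. `aacc` → match
2. `aaca` → match
3. `""` → match
4. `aaaabccab` → no match
5. `acab` → match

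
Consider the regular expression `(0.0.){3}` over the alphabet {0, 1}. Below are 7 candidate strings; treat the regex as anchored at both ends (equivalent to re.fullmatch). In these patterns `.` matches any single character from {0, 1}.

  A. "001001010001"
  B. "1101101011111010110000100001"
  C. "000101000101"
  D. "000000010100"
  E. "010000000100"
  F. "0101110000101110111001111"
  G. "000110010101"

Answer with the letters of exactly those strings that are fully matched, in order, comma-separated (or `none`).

C, D, E

A → no match
B → no match — must start with "0"
C → match
D → match
E → match
F → no match
G → no match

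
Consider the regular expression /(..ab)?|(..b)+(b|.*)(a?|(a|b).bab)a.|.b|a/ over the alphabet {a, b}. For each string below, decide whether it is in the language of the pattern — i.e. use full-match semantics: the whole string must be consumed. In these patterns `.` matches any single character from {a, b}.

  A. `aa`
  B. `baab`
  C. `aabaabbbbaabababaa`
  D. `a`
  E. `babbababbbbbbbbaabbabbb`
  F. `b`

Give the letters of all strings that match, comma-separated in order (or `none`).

B, C, D

A. `aa` → no match
B. `baab` → match
C → match
D. `a` → match
E → no match
F. `b` → no match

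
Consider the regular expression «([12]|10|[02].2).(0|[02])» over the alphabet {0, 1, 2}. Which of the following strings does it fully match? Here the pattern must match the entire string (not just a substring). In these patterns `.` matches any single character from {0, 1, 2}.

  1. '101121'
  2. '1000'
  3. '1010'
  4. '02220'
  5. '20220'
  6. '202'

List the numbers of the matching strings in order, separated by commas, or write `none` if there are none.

1 → no match
2 → match
3 → match
4 → match
5 → match
6 → match

2, 3, 4, 5, 6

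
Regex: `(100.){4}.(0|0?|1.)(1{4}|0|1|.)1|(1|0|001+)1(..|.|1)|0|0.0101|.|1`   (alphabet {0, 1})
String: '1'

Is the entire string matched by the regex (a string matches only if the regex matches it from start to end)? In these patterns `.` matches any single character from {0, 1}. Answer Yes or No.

Yes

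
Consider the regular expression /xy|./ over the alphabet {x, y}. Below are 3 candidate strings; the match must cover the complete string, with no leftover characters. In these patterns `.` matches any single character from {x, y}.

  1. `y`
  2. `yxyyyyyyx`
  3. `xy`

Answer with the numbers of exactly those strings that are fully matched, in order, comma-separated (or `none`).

1, 3

1 → match
2 → no match
3 → match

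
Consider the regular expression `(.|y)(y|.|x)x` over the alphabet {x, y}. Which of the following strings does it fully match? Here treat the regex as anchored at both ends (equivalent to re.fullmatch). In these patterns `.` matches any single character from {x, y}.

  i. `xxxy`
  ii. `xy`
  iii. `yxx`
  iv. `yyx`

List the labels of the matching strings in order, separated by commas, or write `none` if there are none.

iii, iv

i → no match — must end with `x`
ii → no match — must end with `x`
iii → match
iv → match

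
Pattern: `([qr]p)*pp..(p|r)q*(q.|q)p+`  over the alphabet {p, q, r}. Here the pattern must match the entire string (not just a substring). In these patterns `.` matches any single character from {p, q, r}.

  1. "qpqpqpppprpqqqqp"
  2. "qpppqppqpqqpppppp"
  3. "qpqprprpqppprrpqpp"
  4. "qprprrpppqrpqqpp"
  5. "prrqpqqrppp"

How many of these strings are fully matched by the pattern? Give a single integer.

1 → match
2 → no match
3 → match
4 → no match
5 → no match
Total matched: 2

2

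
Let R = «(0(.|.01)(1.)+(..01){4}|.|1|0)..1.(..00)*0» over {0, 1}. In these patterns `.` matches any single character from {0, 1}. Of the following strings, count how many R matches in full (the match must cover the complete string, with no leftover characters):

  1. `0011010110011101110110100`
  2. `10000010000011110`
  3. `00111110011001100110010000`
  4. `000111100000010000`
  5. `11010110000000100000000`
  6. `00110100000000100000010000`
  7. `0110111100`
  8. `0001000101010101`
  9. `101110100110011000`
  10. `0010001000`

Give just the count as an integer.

1 → match
2 → no match
3 → match
4 → match
5 → no match
6 → match
7 → no match
8 → no match — must end with `0`
9 → match
10 → no match
Total matched: 5

5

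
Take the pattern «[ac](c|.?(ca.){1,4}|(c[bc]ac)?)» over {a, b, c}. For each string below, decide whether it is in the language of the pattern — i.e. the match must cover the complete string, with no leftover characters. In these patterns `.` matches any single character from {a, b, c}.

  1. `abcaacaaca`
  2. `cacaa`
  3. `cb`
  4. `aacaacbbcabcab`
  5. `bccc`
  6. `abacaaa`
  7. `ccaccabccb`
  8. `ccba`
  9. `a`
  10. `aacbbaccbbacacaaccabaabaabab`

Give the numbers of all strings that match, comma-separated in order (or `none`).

1 → no match
2 → match
3 → no match
4 → no match
5 → no match
6 → no match
7 → no match
8 → no match
9 → match
10 → no match

2, 9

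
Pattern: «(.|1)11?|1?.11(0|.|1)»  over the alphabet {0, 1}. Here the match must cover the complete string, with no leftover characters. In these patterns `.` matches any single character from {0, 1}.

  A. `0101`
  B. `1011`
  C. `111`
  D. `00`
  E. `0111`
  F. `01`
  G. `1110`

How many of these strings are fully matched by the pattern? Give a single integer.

4

A. `0101` → no match
B. `1011` → no match
C. `111` → match
D. `00` → no match
E. `0111` → match
F. `01` → match
G. `1110` → match
Total matched: 4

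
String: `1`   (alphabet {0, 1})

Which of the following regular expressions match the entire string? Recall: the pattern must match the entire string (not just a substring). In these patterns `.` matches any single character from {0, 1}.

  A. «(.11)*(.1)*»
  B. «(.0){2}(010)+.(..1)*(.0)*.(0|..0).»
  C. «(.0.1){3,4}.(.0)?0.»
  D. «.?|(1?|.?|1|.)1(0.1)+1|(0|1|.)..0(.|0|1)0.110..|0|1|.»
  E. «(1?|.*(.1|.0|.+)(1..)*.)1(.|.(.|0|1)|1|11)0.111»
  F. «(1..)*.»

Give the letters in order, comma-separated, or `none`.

D, F

A → no match
B → no match
C → no match
D → match
E → no match — must end with `111`
F → match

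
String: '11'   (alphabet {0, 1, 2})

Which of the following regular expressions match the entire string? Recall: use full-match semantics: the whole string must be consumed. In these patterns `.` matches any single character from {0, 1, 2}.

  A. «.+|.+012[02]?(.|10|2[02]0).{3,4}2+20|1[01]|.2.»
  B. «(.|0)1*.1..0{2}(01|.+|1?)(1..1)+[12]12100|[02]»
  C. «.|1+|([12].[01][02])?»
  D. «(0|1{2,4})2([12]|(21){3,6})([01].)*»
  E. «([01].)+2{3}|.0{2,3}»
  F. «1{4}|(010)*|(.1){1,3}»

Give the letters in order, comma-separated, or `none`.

A, C, F

A → match
B → no match
C → match
D → no match
E → no match
F → match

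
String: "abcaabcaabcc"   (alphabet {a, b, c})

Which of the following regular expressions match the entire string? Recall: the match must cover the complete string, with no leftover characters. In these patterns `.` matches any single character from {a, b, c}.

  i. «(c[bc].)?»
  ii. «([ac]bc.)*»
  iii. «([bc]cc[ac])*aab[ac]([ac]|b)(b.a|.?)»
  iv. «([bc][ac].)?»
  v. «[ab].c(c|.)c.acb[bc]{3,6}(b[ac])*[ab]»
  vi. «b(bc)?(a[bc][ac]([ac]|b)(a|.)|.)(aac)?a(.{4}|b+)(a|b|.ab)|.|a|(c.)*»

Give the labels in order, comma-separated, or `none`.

i → no match
ii → match
iii → no match
iv → no match
v → no match
vi → no match

ii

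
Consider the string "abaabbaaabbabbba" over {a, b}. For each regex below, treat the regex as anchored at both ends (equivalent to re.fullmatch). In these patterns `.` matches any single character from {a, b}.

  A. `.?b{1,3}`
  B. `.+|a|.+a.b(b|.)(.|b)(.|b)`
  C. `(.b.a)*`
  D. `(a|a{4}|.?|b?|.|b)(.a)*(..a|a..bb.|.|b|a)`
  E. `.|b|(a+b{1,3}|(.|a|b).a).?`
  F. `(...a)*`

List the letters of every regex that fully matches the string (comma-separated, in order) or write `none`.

A → no match — must end with "b"
B → match
C → match
D → no match
E → no match
F → match

B, C, F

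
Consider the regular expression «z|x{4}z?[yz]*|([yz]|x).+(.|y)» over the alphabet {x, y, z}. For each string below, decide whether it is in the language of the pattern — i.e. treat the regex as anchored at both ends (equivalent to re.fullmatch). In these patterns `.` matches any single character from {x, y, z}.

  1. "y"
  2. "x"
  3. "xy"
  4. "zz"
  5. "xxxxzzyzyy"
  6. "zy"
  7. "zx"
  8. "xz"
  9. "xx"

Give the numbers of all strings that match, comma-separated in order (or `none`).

1 → no match
2 → no match
3 → no match
4 → no match
5 → match
6 → no match
7 → no match
8 → no match
9 → no match

5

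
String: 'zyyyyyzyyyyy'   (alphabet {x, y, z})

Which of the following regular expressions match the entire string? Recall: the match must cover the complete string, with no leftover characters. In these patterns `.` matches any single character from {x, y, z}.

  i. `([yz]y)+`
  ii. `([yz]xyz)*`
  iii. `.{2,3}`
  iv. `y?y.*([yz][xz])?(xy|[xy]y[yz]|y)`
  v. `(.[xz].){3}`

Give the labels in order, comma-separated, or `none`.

i

i → match
ii → no match
iii → no match
iv → no match
v → no match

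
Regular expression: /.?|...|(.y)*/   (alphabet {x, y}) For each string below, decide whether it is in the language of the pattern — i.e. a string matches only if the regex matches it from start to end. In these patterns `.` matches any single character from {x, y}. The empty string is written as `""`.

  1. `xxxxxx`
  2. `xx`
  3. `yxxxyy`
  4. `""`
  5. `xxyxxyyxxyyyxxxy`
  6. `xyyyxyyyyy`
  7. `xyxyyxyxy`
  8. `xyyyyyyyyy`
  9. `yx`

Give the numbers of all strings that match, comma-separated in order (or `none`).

4, 6, 8

1 → no match
2 → no match
3 → no match
4 → match
5 → no match
6 → match
7 → no match
8 → match
9 → no match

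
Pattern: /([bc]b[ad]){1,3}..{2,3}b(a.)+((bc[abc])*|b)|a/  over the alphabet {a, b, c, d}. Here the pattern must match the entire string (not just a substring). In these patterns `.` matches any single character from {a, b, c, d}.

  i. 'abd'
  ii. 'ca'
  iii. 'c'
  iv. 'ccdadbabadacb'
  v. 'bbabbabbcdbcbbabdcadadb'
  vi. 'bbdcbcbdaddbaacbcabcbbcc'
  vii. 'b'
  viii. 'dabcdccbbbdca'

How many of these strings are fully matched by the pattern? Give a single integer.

i → no match
ii → no match
iii → no match
iv → no match
v → no match
vi → no match
vii → no match
viii → no match
Total matched: 0

0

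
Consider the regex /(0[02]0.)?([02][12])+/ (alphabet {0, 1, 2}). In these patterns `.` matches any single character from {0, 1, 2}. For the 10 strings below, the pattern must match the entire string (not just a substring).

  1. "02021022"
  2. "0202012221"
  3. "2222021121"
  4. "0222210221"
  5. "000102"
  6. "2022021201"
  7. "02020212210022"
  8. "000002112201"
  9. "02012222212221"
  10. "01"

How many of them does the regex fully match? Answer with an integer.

5

1. "02021022" → no match
2. "0202012221" → match
3. "2222021121" → no match
4. "0222210221" → match
5. "000102" → match
6. "2022021201" → no match
7 → no match
8. "000002112201" → no match
9 → match
10. "01" → match
Total matched: 5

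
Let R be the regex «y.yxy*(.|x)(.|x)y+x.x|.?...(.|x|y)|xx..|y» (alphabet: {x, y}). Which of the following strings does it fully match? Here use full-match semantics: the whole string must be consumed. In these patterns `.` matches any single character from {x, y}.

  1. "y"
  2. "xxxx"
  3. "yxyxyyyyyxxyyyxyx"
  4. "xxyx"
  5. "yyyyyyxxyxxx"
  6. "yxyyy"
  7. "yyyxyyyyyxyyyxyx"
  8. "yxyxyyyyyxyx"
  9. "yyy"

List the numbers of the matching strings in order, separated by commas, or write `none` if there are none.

1, 2, 3, 4, 6, 7, 8

1 → match
2 → match
3 → match
4 → match
5 → no match
6 → match
7 → match
8 → match
9 → no match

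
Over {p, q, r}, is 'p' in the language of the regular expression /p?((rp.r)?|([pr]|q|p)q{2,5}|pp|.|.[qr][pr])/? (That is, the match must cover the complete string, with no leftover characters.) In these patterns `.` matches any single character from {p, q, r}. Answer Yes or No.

Yes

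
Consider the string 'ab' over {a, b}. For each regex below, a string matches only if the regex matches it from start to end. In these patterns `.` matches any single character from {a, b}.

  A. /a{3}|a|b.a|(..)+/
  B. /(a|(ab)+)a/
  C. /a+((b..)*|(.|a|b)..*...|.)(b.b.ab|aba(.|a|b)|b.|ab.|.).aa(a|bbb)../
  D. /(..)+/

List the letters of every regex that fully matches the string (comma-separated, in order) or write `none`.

A → match
B → no match — must end with 'a'
C → no match
D → match

A, D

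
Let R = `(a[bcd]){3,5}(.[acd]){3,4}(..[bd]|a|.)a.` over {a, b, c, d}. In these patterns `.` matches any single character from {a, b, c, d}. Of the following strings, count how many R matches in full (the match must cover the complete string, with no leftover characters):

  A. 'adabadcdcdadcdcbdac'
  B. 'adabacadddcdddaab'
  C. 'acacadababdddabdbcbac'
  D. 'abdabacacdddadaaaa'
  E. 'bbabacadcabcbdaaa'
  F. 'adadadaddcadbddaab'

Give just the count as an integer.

A → match
B → match
C → match
D → no match
E → no match — must start with 'a'
F → no match
Total matched: 3

3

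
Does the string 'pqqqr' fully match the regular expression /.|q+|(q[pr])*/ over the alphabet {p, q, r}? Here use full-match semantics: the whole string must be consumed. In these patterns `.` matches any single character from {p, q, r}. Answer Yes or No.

No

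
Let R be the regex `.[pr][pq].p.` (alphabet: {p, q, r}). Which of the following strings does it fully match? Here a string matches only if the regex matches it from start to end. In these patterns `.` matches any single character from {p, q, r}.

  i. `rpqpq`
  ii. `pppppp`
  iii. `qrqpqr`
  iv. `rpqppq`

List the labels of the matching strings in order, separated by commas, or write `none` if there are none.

i → no match
ii → match
iii → no match
iv → match

ii, iv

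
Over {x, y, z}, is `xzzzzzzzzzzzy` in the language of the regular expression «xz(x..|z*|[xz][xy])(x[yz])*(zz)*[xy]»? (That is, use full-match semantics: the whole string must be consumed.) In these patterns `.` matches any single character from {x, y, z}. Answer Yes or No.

Yes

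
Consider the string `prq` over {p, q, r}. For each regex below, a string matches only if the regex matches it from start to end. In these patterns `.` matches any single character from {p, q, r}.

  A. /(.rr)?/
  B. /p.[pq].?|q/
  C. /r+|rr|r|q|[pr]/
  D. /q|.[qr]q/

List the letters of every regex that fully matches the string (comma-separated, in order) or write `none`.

A → no match
B → match
C → no match
D → match

B, D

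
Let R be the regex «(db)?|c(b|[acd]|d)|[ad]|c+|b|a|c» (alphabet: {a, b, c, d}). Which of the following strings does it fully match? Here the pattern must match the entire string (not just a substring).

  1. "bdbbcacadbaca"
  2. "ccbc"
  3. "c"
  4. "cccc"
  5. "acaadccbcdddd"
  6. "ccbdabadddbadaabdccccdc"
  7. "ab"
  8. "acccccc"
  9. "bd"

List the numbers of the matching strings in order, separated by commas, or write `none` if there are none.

3, 4

1 → no match
2 → no match
3 → match
4 → match
5 → no match
6 → no match
7 → no match
8 → no match
9 → no match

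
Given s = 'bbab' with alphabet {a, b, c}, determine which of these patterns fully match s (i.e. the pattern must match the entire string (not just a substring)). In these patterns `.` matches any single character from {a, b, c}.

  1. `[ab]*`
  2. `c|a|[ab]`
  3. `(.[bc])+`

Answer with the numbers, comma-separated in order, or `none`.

1 → match
2 → no match
3 → match

1, 3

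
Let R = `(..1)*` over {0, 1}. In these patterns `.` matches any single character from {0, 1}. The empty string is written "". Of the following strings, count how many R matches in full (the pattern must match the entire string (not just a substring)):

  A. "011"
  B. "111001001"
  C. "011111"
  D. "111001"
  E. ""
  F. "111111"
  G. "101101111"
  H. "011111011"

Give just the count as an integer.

A → match
B → match
C → match
D → match
E → match
F → match
G → match
H → match
Total matched: 8

8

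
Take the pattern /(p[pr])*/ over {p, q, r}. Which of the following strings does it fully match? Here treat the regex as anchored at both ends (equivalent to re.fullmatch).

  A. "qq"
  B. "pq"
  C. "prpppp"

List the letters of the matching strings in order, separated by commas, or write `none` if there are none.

A → no match
B → no match
C → match

C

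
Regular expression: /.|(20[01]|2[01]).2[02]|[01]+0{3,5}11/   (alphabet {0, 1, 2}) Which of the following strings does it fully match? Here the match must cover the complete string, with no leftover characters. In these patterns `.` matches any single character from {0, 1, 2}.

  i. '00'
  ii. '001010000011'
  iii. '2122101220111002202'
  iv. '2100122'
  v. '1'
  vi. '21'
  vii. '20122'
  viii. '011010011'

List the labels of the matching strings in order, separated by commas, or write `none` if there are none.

i → no match
ii → match
iii → no match
iv → no match
v → match
vi → no match
vii → match
viii → no match

ii, v, vii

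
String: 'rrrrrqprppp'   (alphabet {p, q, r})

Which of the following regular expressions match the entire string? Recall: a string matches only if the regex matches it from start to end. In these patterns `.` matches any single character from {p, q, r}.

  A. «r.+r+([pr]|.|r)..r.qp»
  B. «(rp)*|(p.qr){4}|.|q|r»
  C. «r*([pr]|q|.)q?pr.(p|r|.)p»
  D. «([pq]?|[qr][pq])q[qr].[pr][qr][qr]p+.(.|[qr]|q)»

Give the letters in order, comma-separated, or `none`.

A → no match — must end with 'qp'
B → no match
C → match
D → no match

C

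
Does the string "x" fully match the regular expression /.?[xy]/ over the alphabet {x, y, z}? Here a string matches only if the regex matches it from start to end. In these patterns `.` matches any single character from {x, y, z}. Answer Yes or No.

Yes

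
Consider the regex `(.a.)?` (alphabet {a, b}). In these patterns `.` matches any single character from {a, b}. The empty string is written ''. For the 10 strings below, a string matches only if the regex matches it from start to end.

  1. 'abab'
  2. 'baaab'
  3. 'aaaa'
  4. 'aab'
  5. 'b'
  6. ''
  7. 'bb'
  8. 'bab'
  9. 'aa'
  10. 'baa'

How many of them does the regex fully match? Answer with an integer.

1 → no match
2 → no match
3 → no match
4 → match
5 → no match
6 → match
7 → no match
8 → match
9 → no match
10 → match
Total matched: 4

4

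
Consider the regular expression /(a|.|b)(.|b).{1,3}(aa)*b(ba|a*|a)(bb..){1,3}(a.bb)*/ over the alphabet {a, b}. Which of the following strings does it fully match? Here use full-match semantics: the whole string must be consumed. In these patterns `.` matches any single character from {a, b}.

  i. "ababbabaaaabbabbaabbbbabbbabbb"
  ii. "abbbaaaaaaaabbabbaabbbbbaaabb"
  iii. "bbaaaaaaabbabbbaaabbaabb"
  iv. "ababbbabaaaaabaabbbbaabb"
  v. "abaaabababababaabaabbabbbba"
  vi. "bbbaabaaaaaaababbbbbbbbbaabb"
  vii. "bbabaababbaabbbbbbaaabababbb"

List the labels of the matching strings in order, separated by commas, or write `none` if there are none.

iii

i → no match
ii → no match
iii → match
iv → no match
v → no match
vi → no match
vii → no match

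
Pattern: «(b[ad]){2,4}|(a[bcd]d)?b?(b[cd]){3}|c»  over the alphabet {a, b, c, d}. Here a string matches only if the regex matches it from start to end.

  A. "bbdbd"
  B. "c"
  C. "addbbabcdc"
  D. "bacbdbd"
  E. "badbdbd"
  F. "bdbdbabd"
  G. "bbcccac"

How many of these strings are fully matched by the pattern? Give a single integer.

A → no match
B → match
C → no match
D → no match
E → no match
F → match
G → no match
Total matched: 2

2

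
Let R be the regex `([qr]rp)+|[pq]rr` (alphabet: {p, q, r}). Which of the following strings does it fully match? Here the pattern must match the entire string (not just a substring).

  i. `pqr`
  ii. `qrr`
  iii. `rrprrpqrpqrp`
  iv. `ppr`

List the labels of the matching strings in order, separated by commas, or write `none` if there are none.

i → no match
ii → match
iii → match
iv → no match

ii, iii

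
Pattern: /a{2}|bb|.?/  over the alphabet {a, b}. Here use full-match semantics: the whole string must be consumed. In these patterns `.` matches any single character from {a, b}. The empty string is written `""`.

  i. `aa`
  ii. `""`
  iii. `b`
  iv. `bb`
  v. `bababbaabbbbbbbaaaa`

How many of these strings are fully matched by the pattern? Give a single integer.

i. `aa` → match
ii. `""` → match
iii. `b` → match
iv. `bb` → match
v → no match
Total matched: 4

4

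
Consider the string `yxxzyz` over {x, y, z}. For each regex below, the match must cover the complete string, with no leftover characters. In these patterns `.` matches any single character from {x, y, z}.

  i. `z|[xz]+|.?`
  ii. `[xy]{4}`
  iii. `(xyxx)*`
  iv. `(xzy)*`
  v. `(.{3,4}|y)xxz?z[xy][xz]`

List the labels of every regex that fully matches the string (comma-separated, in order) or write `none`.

i → no match
ii → no match
iii → no match
iv → no match
v → match

v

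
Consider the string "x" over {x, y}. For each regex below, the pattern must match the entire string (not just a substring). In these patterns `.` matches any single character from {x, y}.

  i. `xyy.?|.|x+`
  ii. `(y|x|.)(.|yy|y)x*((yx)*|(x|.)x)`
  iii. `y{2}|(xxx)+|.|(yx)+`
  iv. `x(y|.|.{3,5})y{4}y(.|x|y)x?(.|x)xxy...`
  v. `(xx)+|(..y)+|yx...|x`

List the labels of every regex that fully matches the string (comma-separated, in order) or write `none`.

i → match
ii → no match
iii → match
iv → no match
v → match

i, iii, v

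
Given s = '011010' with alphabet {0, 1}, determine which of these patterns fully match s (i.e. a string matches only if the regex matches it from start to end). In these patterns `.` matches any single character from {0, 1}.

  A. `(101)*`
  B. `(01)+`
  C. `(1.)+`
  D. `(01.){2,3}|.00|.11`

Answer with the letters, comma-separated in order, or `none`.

A → no match
B → no match — must end with '01'
C → no match — must start with '1'
D → match

D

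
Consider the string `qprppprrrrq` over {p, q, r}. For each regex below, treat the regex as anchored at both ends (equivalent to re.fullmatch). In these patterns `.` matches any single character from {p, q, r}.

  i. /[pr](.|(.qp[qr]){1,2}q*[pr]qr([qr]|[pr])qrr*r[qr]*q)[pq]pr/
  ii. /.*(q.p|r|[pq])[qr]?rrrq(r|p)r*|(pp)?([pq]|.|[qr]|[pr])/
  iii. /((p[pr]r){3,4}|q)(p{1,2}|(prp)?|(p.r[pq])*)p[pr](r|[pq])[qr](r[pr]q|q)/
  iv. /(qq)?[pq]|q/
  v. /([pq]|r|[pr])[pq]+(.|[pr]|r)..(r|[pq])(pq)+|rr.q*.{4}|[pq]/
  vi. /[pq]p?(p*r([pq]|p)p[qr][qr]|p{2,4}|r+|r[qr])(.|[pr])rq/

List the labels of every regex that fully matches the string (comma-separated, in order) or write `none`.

i → no match — must end with `pr`
ii → no match
iii → match
iv → no match
v → no match
vi → no match

iii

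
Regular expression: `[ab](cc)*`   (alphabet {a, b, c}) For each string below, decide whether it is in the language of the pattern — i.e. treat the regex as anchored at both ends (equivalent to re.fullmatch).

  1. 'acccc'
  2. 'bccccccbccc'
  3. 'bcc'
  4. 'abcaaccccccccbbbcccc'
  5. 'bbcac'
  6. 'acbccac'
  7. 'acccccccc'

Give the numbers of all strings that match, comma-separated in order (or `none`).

1, 3, 7

1 → match
2 → no match
3 → match
4 → no match
5 → no match
6 → no match
7 → match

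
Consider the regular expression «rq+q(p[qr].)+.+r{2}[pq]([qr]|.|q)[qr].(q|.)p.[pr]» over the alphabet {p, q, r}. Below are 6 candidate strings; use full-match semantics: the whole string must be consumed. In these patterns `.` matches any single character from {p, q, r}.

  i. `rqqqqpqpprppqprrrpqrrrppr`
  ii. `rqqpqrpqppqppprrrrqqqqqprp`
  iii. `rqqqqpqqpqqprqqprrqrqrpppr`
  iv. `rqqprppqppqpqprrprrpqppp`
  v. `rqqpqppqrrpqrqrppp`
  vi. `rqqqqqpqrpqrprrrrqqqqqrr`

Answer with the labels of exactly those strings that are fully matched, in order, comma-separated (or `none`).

i → match
ii → match
iii → match
iv → match
v → match
vi → no match

i, ii, iii, iv, v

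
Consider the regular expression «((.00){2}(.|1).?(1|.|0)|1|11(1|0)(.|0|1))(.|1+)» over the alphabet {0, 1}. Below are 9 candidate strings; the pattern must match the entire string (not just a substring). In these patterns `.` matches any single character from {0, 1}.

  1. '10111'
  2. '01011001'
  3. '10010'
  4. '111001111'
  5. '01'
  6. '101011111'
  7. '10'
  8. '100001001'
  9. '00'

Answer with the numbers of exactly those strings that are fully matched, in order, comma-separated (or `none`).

7

1 → no match
2 → no match
3 → no match
4 → no match
5 → no match
6 → no match
7 → match
8 → no match
9 → no match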